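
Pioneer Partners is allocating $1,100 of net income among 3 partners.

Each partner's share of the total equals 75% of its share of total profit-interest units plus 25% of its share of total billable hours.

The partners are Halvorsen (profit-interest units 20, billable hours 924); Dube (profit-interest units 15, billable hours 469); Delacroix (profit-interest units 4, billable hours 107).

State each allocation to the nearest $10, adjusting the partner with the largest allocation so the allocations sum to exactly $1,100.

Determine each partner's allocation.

Halvorsen: $600 · Dube: $400 · Delacroix: $100

Totals — profit-interest units 39, billable hours 1,500.
Combined weights (75% profit-interest units + 25% billable hours): Halvorsen 0.5386; Dube 0.3666; Delacroix 0.0948.
Raw shares: Halvorsen 592.48; Dube 403.29; Delacroix 104.23.
At nearest $10: Halvorsen $590; Dube $400; Delacroix $100. Sum = $1,090.
Difference $1,100 − $1,090 = +$10 applied to largest allocation (Halvorsen): Halvorsen becomes $600.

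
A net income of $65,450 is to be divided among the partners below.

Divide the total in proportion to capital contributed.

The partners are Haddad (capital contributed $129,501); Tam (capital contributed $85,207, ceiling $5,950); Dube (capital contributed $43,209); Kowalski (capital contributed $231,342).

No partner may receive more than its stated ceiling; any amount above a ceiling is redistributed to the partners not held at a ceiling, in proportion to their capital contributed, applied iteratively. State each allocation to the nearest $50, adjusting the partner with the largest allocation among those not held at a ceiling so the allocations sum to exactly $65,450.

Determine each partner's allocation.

Haddad: $19,050 | Tam: $5,950 | Dube: $6,350 | Kowalski: $34,100

Sum of capital contributed: 489,259.
Unconstrained shares: Haddad 17,323.83; Tam 11,398.46; Dube 5,780.23; Kowalski 30,947.48.
Cap binds for Tam ($5,950); balance $59,500 reallocated over remaining capital contributed 404,052.
Shares after redistribution: Haddad 19,070.09 → $19,050; Dube 6,362.88 → $6,350; Kowalski 34,067.02 → $34,050.
Rounding difference +$50 applied to Kowalski → $34,100.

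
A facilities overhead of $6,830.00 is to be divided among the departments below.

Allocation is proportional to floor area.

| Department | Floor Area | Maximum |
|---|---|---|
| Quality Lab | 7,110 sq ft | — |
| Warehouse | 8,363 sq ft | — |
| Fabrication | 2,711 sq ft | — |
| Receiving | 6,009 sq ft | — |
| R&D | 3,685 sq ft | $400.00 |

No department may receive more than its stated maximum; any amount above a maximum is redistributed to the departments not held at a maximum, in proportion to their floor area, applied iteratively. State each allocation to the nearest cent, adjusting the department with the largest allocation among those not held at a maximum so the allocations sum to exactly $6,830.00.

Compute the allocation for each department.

Quality Lab: $1,889.69; Warehouse: $2,222.71; Fabrication: $720.53; Receiving: $1,597.07; R&D: $400.00

Floor area total: 27,878.
Pro-rata shares before constraints: Quality Lab 1,741.9219; Warehouse 2,048.9020; Fabrication 664.1843; Receiving 1,472.1813; R&D 902.8105.
Held at cap: R&D ($400.00); remaining pool $6,430.00 reallocated over remaining floor area 24,193.
Remaining shares: Quality Lab 1,889.6912 → $1,889.69; Warehouse 2,222.7128 → $2,222.71; Fabrication 720.5278 → $720.53; Receiving 1,597.0682 → $1,597.07.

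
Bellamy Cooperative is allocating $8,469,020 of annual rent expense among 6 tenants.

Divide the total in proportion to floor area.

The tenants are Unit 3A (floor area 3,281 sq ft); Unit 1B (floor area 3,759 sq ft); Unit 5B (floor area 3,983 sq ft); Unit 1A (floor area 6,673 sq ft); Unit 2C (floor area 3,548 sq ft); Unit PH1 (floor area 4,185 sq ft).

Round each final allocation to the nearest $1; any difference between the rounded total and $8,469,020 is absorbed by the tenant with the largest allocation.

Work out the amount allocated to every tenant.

Combined floor area = 25,429.
Unrounded shares: Unit 3A 3,281/25,429 × $8,469,020 = 1,092,723.06; Unit 1B 3,759/25,429 × $8,469,020 = 1,251,918.92; Unit 5B 3,983/25,429 × $8,469,020 = 1,326,521.16; Unit 1A 6,673/25,429 × $8,469,020 = 2,222,414.19; Unit 2C 3,548/25,429 × $8,469,020 = 1,181,646.27; Unit PH1 4,185/25,429 × $8,469,020 = 1,393,796.40.
After rounding ($1): Unit 3A $1,092,723; Unit 1B $1,251,919; Unit 5B $1,326,521; Unit 1A $2,222,414; Unit 2C $1,181,646; Unit PH1 $1,393,796. Sum = $8,469,019.
Difference $8,469,020 − $8,469,019 = +$1 applied to largest allocation (Unit 1A): Unit 1A becomes $2,222,415.

Unit 3A: $1,092,723 · Unit 1B: $1,251,919 · Unit 5B: $1,326,521 · Unit 1A: $2,222,415 · Unit 2C: $1,181,646 · Unit PH1: $1,393,796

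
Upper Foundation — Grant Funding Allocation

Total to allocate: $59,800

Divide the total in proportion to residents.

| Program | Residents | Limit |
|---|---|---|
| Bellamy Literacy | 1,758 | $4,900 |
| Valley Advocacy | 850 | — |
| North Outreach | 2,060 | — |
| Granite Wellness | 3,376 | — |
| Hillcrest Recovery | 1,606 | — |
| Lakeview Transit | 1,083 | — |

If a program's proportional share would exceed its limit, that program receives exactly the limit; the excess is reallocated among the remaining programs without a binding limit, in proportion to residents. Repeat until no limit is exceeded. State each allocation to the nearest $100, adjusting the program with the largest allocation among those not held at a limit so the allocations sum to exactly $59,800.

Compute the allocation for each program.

Bellamy Literacy: $4,900 · Valley Advocacy: $5,200 · North Outreach: $12,600 · Granite Wellness: $20,700 · Hillcrest Recovery: $9,800 · Lakeview Transit: $6,600

Sum of residents: 10,733.
Pro-rata shares before constraints: Bellamy Literacy 9,794.88; Valley Advocacy 4,735.86; North Outreach 11,477.50; Granite Wellness 18,809.73; Hillcrest Recovery 8,947.99; Lakeview Transit 6,034.04.
Cap binds for Bellamy Literacy ($4,900); remaining pool $54,900 reallocated over remaining residents 8,975.
Redistributed shares: Valley Advocacy 5,199.44 → $5,200; North Outreach 12,601.00 → $12,600; Granite Wellness 20,650.96 → $20,700; Hillcrest Recovery 9,823.89 → $9,800; Lakeview Transit 6,624.70 → $6,600.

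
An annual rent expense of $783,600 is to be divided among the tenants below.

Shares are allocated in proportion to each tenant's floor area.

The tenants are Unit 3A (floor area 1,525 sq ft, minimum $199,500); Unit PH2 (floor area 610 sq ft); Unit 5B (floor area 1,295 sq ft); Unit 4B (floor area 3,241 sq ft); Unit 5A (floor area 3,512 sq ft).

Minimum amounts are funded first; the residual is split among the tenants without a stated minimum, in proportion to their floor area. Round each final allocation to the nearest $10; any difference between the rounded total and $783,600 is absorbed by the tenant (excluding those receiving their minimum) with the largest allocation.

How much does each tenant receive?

Unit 3A: $199,500; Unit PH2: $41,150; Unit 5B: $87,370; Unit 4B: $218,650; Unit 5A: $236,930

Fund the minimums — Unit 3A $199,500. Residual $584,100.
Residual split over remaining floor area 8,658: Unit PH2 41,152.81 → $41,150; Unit 5B 87,365.38 → $87,370; Unit 4B 218,649.58 → $218,650; Unit 5A 236,932.22 → $236,930.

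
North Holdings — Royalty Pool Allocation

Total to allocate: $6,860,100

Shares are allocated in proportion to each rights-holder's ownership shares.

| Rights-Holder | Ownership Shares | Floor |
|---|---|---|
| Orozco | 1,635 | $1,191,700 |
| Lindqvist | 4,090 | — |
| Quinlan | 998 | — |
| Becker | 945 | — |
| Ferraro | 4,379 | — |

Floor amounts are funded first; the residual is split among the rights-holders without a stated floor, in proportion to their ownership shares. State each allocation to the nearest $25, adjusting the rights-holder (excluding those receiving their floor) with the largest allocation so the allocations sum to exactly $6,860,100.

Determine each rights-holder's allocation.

Orozco: $1,191,700; Lindqvist: $2,226,650; Quinlan: $543,325; Becker: $514,475; Ferraro: $2,383,950

Guaranteed amounts: Orozco $1,191,700. Balance $5,668,400.
Balance split over remaining ownership shares 10,412: Lindqvist 2,226,638.11 → $2,226,650; Quinlan 543,321.48 → $543,325; Becker 514,467.73 → $514,475; Ferraro 2,383,972.69 → $2,383,975.
Rounding difference −$25 applied to Ferraro → $2,383,950.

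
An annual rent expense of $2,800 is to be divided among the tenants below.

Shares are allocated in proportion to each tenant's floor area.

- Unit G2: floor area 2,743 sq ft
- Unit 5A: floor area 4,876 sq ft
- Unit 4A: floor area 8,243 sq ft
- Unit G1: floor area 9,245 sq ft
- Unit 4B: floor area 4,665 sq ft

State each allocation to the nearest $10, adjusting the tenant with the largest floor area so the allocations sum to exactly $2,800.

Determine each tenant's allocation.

Combined floor area = 2,743 + 4,876 + 8,243 + 9,245 + 4,665 = 29,772.
Unrounded shares: Unit G2 257.97; Unit 5A 458.58; Unit 4A 775.24; Unit G1 869.47; Unit 4B 438.73.
Rounded to nearest $10: Unit G2 $260; Unit 5A $460; Unit 4A $780; Unit G1 $870; Unit 4B $440. Sum = $2,810.
Difference $2,800 − $2,810 = −$10 applied to largest floor area (Unit G1): Unit G1 becomes $860.

Unit G2: $260 · Unit 5A: $460 · Unit 4A: $780 · Unit G1: $860 · Unit 4B: $440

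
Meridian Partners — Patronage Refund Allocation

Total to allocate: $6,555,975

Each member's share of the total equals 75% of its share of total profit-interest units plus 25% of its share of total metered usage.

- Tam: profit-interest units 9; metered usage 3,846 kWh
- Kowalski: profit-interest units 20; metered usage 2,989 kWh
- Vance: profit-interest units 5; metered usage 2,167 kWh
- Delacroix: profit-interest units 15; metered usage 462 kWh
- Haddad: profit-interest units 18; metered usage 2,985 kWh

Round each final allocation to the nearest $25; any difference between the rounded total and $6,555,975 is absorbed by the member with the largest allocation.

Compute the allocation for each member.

Profit-interest units total 67; metered usage total 12,449.
Composite weights (75% profit-interest units + 25% metered usage): Tam 0.1780; Kowalski 0.2839; Vance 0.0995; Delacroix 0.1772; Haddad 0.2614.
Unrounded shares: Tam 1,166,841.53; Kowalski 1,861,277.35; Vance 652,238.88; Delacroix 1,161,642.07; Haddad 1,713,975.16.
At nearest $25: Tam $1,166,850; Kowalski $1,861,275; Vance $652,250; Delacroix $1,161,650; Haddad $1,713,975. Sum = $6,556,000.
Difference $6,555,975 − $6,556,000 = −$25 applied to largest allocation (Kowalski): Kowalski becomes $1,861,250.

Tam: $1,166,850 · Kowalski: $1,861,250 · Vance: $652,250 · Delacroix: $1,161,650 · Haddad: $1,713,975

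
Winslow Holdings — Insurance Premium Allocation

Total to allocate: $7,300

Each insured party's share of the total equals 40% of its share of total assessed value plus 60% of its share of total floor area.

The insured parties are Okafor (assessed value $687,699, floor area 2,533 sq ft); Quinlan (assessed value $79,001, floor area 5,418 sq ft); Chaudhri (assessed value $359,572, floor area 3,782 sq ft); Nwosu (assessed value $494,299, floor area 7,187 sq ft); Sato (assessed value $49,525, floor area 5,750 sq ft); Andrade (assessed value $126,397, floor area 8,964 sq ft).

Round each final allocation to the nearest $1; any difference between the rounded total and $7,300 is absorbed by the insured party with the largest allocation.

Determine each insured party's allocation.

Assessed value total 1,796,493; floor area total 33,634.
Combined weights (40% assessed value + 60% floor area): Okafor 0.1983; Quinlan 0.1142; Chaudhri 0.1475; Nwosu 0.2383; Sato 0.1136; Andrade 0.1881.
Pro-rata amounts: Okafor 1,447.64; Quinlan 833.97; Chaudhri 1,076.96; Nwosu 1,739.36; Sato 829.29; Andrade 1,372.78.
Rounded to nearest $1: Okafor $1,448; Quinlan $834; Chaudhri $1,077; Nwosu $1,739; Sato $829; Andrade $1,373. Sum = $7,300.
Rounded total matches; no reconciliation needed.

Okafor: $1,448 · Quinlan: $834 · Chaudhri: $1,077 · Nwosu: $1,739 · Sato: $829 · Andrade: $1,373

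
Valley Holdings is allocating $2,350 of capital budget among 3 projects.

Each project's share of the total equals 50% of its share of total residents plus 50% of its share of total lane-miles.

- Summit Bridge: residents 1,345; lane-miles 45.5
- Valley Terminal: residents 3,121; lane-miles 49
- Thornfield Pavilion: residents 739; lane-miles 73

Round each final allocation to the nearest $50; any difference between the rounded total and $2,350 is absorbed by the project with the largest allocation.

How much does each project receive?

Summit Bridge: $600 · Valley Terminal: $1,050 · Thornfield Pavilion: $700

Residents total 5,205; lane-miles total 167.5.
Composite weights (50% residents + 50% lane-miles): Summit Bridge 0.2650; Valley Terminal 0.4461; Thornfield Pavilion 0.2889.
Proportional shares: Summit Bridge 622.81; Valley Terminal 1,048.28; Thornfield Pavilion 678.91.
Rounded to nearest $50: Summit Bridge $600; Valley Terminal $1,050; Thornfield Pavilion $700. Sum = $2,350.
Sum already equals the total — no adjustment.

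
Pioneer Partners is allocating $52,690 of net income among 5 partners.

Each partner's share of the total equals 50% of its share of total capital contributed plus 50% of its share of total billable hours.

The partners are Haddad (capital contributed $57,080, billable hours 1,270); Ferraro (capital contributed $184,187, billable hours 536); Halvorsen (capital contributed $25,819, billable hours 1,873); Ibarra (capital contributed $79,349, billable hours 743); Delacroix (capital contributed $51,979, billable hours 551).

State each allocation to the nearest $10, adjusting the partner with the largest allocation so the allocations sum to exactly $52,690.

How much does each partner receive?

Haddad: $10,500 · Ferraro: $15,020 · Halvorsen: $11,630 · Ibarra: $9,180 · Delacroix: $6,360

Totals — capital contributed 398,414, billable hours 4,973.
Composite weights (50% capital contributed + 50% billable hours): Haddad 0.1993; Ferraro 0.2850; Halvorsen 0.2207; Ibarra 0.1743; Delacroix 0.1206.
Proportional shares: Haddad 10,502.36; Ferraro 15,018.82; Halvorsen 11,629.69; Ibarra 9,183.05; Delacroix 6,356.08.
After rounding ($10): Haddad $10,500; Ferraro $15,020; Halvorsen $11,630; Ibarra $9,180; Delacroix $6,360. Sum = $52,690.
No rounding difference to absorb.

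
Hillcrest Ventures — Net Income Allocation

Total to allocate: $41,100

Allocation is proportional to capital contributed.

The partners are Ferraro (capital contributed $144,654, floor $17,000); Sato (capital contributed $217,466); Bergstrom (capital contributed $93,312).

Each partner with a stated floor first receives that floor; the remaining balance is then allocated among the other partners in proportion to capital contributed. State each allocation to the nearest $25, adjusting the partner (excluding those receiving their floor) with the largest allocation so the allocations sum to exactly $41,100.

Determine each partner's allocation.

Ferraro: $17,000 · Sato: $16,875 · Bergstrom: $7,225

Guaranteed amounts: Ferraro $17,000. Residual $24,100.
Residual split over remaining capital contributed 310,778: Sato 16,863.90 → $16,875; Bergstrom 7,236.10 → $7,225.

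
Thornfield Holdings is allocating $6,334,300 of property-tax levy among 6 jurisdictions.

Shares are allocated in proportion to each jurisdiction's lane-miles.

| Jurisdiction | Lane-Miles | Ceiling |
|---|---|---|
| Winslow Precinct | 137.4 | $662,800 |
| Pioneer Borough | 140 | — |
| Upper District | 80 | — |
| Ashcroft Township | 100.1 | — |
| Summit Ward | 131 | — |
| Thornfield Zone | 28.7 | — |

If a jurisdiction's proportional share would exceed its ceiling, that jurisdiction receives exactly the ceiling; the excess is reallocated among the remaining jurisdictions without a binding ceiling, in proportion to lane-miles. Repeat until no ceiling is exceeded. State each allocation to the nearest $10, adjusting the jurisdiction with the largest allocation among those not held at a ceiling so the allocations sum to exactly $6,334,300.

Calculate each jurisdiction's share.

Total lane-miles = 617.2.
Pro-rata shares before constraints: Winslow Precinct 1,410,130.95; Pioneer Borough 1,436,814.65; Upper District 821,036.94; Ashcroft Township 1,027,322.47; Summit Ward 1,344,447.99; Thornfield Zone 294,547.00.
Cap binds for Winslow Precinct ($662,800); remaining pool $5,671,500 reallocated over remaining lane-miles 479.8.
Shares after redistribution: Pioneer Borough 1,654,877.03 → $1,654,880; Upper District 945,644.02 → $945,640; Ashcroft Township 1,183,237.08 → $1,183,240; Summit Ward 1,548,492.08 → $1,548,490; Thornfield Zone 339,249.79 → $339,250.

Winslow Precinct: $662,800; Pioneer Borough: $1,654,880; Upper District: $945,640; Ashcroft Township: $1,183,240; Summit Ward: $1,548,490; Thornfield Zone: $339,250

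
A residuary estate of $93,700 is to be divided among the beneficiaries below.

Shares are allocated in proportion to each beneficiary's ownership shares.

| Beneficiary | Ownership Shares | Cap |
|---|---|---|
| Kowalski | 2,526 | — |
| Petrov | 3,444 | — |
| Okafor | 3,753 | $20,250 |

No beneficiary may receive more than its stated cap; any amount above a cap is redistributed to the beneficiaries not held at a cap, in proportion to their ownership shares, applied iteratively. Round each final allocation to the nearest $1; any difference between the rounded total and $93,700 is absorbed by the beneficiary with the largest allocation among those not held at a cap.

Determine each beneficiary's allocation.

Kowalski: $31,078 · Petrov: $42,372 · Okafor: $20,250

Sum of ownership shares: 9,723.
Proportional shares (ignoring caps): Kowalski 24,342.92; Petrov 33,189.63; Okafor 36,167.45.
Capped: Okafor ($20,250); balance $73,450 reallocated over remaining ownership shares 5,970.
Shares after redistribution: Kowalski 31,077.84 → $31,078; Petrov 42,372.16 → $42,372.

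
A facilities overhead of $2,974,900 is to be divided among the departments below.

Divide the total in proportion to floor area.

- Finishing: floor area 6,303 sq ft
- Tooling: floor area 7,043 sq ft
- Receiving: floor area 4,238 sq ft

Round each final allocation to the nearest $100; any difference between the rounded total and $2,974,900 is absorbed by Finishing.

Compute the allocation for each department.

Finishing: $1,066,300; Tooling: $1,191,600; Receiving: $717,000

Floor area total: 17,584.
Proportional shares: Finishing 6,303/17,584 × $2,974,900 = 1,066,355.48; Tooling 7,043/17,584 × $2,974,900 = 1,191,550.31; Receiving 4,238/17,584 × $2,974,900 = 716,994.21.
Rounded to nearest $100: Finishing $1,066,400; Tooling $1,191,600; Receiving $717,000. Sum = $2,975,000.
Difference $2,974,900 − $2,975,000 = −$100 applied to Finishing: Finishing becomes $1,066,300.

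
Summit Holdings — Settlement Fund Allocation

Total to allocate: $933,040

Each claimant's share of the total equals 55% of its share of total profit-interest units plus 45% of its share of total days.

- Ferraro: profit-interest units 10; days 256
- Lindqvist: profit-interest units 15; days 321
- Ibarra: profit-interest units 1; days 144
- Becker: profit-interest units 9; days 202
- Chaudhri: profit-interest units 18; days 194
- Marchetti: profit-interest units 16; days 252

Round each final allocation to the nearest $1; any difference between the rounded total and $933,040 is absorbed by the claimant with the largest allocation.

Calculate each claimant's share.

Totals — profit-interest units 69, days 1,369.
Combined weights (55% profit-interest units + 45% days): Ferraro 0.1639; Lindqvist 0.2251; Ibarra 0.0553; Becker 0.1381; Chaudhri 0.2072; Marchetti 0.2104.
Raw shares: Ferraro 152,887.15; Lindqvist 210,008.82; Ibarra 51,601.62; Becker 128,888.24; Chaudhri 193,370.15; Marchetti 196,284.01.
After rounding ($1): Ferraro $152,887; Lindqvist $210,009; Ibarra $51,602; Becker $128,888; Chaudhri $193,370; Marchetti $196,284. Sum = $933,040.
Sum already equals the total — no adjustment.

Ferraro: $152,887; Lindqvist: $210,009; Ibarra: $51,602; Becker: $128,888; Chaudhri: $193,370; Marchetti: $196,284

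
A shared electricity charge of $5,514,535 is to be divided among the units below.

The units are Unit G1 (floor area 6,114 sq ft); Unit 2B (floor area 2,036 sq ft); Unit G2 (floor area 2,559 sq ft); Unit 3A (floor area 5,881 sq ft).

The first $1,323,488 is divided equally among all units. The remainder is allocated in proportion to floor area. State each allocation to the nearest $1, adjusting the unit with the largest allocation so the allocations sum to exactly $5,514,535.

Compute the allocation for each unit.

$1,323,488 shared equally gives $330,872 per unit.
Remainder $4,191,047 by floor area (total 16,590): Unit G1 1,544,548.61 → $1,544,549; Unit 2B 514,344.29 → $514,344; Unit G2 646,467.11 → $646,467; Unit 3A 1,485,687.00 → $1,485,687.
Totals: Unit G1 $330,872 + $1,544,549 = $1,875,421; Unit 2B $330,872 + $514,344 = $845,216; Unit G2 $330,872 + $646,467 = $977,339; Unit 3A $330,872 + $1,485,687 = $1,816,559.

Unit G1: $1,875,421 · Unit 2B: $845,216 · Unit G2: $977,339 · Unit 3A: $1,816,559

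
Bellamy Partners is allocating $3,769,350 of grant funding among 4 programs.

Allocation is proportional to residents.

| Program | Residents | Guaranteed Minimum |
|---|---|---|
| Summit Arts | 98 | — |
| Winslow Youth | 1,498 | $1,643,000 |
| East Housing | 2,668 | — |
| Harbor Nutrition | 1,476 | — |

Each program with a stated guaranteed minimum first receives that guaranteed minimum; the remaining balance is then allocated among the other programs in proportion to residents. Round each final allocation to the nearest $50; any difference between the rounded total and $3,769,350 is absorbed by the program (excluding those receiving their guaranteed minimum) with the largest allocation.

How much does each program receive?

Fund the minimums — Winslow Youth $1,643,000. Balance $2,126,350.
Balance split over remaining residents 4,242: Summit Arts 49,123.60 → $49,100; East Housing 1,337,364.88 → $1,337,350; Harbor Nutrition 739,861.53 → $739,850.
Rounding difference +$50 applied to East Housing → $1,337,400.

Summit Arts: $49,100 | Winslow Youth: $1,643,000 | East Housing: $1,337,400 | Harbor Nutrition: $739,850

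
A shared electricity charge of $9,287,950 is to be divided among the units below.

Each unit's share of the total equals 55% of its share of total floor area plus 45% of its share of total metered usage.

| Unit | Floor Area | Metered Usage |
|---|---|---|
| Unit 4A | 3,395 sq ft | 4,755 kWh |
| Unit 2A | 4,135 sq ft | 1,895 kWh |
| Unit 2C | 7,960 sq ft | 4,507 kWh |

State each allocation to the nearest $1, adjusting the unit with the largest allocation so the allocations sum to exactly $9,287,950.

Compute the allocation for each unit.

Unit 4A: $2,900,914 · Unit 2A: $2,073,557 · Unit 2C: $4,313,479

Totals — floor area 15,490, metered usage 11,157.
Blended shares (55% floor area + 45% metered usage): Unit 4A 0.3123; Unit 2A 0.2233; Unit 2C 0.4644.
Unrounded shares: Unit 4A 2,900,914.15; Unit 2A 2,073,556.81; Unit 2C 4,313,479.04.
Rounded to nearest $1: Unit 4A $2,900,914; Unit 2A $2,073,557; Unit 2C $4,313,479. Sum = $9,287,950.
Rounded total matches; no reconciliation needed.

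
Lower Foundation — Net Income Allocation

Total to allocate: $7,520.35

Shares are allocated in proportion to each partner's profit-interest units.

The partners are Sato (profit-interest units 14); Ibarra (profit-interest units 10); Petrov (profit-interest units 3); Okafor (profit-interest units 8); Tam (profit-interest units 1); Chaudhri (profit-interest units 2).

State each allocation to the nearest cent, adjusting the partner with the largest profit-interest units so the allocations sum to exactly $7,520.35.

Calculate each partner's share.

Combined profit-interest units = 14 + 10 + 3 + 8 + 1 + 2 = 38.
Pro-rata amounts: Sato 2,770.6553; Ibarra 1,979.0395; Petrov 593.7118; Okafor 1,583.2316; Tam 197.9039; Chaudhri 395.8079.
After rounding (cent): Sato $2,770.66; Ibarra $1,979.04; Petrov $593.71; Okafor $1,583.23; Tam $197.90; Chaudhri $395.81. Sum = $7,520.35.
Sum already equals the total — no adjustment.

Sato: $2,770.66 | Ibarra: $1,979.04 | Petrov: $593.71 | Okafor: $1,583.23 | Tam: $197.90 | Chaudhri: $395.81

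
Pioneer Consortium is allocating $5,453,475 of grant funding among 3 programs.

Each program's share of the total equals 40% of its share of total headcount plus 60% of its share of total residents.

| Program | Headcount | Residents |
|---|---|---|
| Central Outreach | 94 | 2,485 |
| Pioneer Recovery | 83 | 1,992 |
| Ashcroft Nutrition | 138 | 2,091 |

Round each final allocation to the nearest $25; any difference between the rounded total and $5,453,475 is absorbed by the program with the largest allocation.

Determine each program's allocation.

Central Outreach: $1,888,950; Pioneer Recovery: $1,567,175; Ashcroft Nutrition: $1,997,350

Headcount total 315; residents total 6,568.
Combined weights (40% headcount + 60% residents): Central Outreach 0.3464; Pioneer Recovery 0.2874; Ashcroft Nutrition 0.3663.
Pro-rata amounts: Central Outreach 1,888,946.44; Pioneer Recovery 1,567,165.27; Ashcroft Nutrition 1,997,363.29.
At nearest $25: Central Outreach $1,888,950; Pioneer Recovery $1,567,175; Ashcroft Nutrition $1,997,375. Sum = $5,453,500.
Difference $5,453,475 − $5,453,500 = −$25 applied to largest allocation (Ashcroft Nutrition): Ashcroft Nutrition becomes $1,997,350.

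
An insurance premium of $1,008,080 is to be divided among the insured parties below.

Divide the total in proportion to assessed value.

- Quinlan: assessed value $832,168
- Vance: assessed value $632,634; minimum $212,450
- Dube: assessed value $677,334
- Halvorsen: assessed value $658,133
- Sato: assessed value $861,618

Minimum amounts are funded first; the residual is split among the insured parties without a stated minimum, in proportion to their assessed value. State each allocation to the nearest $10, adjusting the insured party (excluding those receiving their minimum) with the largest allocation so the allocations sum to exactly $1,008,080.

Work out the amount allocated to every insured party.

Quinlan: $218,570 | Vance: $212,450 | Dube: $177,900 | Halvorsen: $172,860 | Sato: $226,300

Guaranteed amounts: Vance $212,450. Balance $795,630.
Balance split over remaining assessed value 3,029,253: Quinlan 218,568.02 → $218,570; Dube 177,901.04 → $177,900; Halvorsen 172,857.92 → $172,860; Sato 226,303.03 → $226,300.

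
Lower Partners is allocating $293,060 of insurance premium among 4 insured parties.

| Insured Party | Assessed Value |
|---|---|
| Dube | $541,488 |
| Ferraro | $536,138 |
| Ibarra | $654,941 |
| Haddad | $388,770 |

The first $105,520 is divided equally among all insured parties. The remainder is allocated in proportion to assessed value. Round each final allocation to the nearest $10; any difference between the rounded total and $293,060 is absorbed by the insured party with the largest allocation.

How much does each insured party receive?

$105,520 shared equally gives $26,380 per insured party.
Remainder $187,540 by assessed value (total 2,121,337): Dube 47,871.06 → $47,870; Ferraro 47,398.09 → $47,400; Ibarra 57,901.05 → $57,900; Haddad 34,369.80 → $34,370.
Totals: Dube $26,380 + $47,870 = $74,250; Ferraro $26,380 + $47,400 = $73,780; Ibarra $26,380 + $57,900 = $84,280; Haddad $26,380 + $34,370 = $60,750.

Dube: $74,250; Ferraro: $73,780; Ibarra: $84,280; Haddad: $60,750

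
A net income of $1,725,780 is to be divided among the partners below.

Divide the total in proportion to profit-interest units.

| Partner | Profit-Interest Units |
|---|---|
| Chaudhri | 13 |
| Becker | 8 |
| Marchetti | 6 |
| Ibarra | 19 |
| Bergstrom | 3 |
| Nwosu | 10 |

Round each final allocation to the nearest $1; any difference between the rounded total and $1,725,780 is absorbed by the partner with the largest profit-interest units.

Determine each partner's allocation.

Chaudhri: $380,257; Becker: $234,004; Marchetti: $175,503; Ibarra: $555,759; Bergstrom: $87,752; Nwosu: $292,505

Profit-interest units total: 13 + 8 + 6 + 19 + 3 + 10 = 59.
Raw shares: Chaudhri 380,256.61; Becker 234,004.07; Marchetti 175,503.05; Ibarra 555,759.66; Bergstrom 87,751.53; Nwosu 292,505.08.
After rounding ($1): Chaudhri $380,257; Becker $234,004; Marchetti $175,503; Ibarra $555,760; Bergstrom $87,752; Nwosu $292,505. Sum = $1,725,781.
Difference $1,725,780 − $1,725,781 = −$1 applied to largest profit-interest units (Ibarra): Ibarra becomes $555,759.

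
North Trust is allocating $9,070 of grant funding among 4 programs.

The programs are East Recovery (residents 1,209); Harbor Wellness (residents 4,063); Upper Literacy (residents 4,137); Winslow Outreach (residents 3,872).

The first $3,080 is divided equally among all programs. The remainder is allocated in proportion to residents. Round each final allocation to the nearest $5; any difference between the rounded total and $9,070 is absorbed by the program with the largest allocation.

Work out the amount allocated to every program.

Equal tier: $3,080 ÷ 4 = $770 apiece.
Remainder $5,990 by residents (total 13,281): East Recovery 545.28 → $545; Harbor Wellness 1,832.495 → $1,830; Upper Literacy 1,865.87 → $1,865; Winslow Outreach 1,746.35 → $1,745.
Rounding difference +$5 on remainder applied to Upper Literacy.
Totals: East Recovery $770 + $545 = $1,315; Harbor Wellness $770 + $1,830 = $2,600; Upper Literacy $770 + $1,870 = $2,640; Winslow Outreach $770 + $1,745 = $2,515.

East Recovery: $1,315; Harbor Wellness: $2,600; Upper Literacy: $2,640; Winslow Outreach: $2,515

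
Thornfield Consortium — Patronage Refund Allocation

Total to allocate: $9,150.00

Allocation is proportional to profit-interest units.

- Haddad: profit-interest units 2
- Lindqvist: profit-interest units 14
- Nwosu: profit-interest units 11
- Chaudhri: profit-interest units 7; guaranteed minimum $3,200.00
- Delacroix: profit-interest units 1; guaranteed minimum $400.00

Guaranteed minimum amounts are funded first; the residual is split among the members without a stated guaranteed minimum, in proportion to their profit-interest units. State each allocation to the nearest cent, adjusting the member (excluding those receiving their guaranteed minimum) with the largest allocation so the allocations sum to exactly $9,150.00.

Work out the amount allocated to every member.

Haddad: $411.11 · Lindqvist: $2,877.78 · Nwosu: $2,261.11 · Chaudhri: $3,200.00 · Delacroix: $400.00

Minimums first: Chaudhri $3,200.00; Delacroix $400.00. Balance $5,550.00.
Balance split over remaining profit-interest units 27: Haddad 411.1111 → $411.11; Lindqvist 2,877.7778 → $2,877.78; Nwosu 2,261.1111 → $2,261.11.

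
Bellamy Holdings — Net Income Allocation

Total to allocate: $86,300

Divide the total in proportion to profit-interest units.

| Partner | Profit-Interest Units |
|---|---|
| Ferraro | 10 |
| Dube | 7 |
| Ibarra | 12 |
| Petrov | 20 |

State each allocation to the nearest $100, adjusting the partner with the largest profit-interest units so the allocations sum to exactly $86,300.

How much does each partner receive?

Ferraro: $17,600 · Dube: $12,300 · Ibarra: $21,100 · Petrov: $35,300

Sum of profit-interest units: 10 + 7 + 12 + 20 = 49.
Raw shares: Ferraro 17,612.24; Dube 12,328.57; Ibarra 21,134.69; Petrov 35,224.49.
Rounded to nearest $100: Ferraro $17,600; Dube $12,300; Ibarra $21,100; Petrov $35,200. Sum = $86,200.
Difference $86,300 − $86,200 = +$100 applied to largest profit-interest units (Petrov): Petrov becomes $35,300.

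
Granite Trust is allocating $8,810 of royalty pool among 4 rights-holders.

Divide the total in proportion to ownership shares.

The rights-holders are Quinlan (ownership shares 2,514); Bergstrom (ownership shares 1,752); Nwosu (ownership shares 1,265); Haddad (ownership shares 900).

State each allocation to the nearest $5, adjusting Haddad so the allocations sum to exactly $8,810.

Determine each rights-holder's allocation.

Total ownership shares = 6,431.
Proportional shares: Quinlan 2,514/6,431 × $8,810 = 3,444.00; Bergstrom 1,752/6,431 × $8,810 = 2,400.11; Nwosu 1,265/6,431 × $8,810 = 1,732.96; Haddad 900/6,431 × $8,810 = 1,232.93.
Rounded to nearest $5: Quinlan $3,445; Bergstrom $2,400; Nwosu $1,735; Haddad $1,235. Sum = $8,815.
Difference $8,810 − $8,815 = −$5 applied to Haddad: Haddad becomes $1,230.

Quinlan: $3,445 | Bergstrom: $2,400 | Nwosu: $1,735 | Haddad: $1,230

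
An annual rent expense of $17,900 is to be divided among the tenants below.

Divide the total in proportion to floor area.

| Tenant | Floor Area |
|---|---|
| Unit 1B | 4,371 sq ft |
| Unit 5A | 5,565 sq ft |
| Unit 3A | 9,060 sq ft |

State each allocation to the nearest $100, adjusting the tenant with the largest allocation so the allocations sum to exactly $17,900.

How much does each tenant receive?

Total floor area = 18,996.
Proportional shares: Unit 1B 4,371/18,996 × $17,900 = 4,118.81; Unit 5A 5,565/18,996 × $17,900 = 5,243.92; Unit 3A 9,060/18,996 × $17,900 = 8,537.27.
At nearest $100: Unit 1B $4,100; Unit 5A $5,200; Unit 3A $8,500. Sum = $17,800.
Difference $17,900 − $17,800 = +$100 applied to largest allocation (Unit 3A): Unit 3A becomes $8,600.

Unit 1B: $4,100; Unit 5A: $5,200; Unit 3A: $8,600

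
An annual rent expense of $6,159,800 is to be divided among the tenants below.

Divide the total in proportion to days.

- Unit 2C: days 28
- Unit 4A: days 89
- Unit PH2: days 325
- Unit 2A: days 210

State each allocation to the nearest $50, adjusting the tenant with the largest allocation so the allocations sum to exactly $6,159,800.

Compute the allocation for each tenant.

Unit 2C: $264,550 | Unit 4A: $840,850 | Unit PH2: $3,070,400 | Unit 2A: $1,984,000

Sum of days: 652.
Raw shares: Unit 2C 28/652 × $6,159,800 = 264,531.29; Unit 4A 89/652 × $6,159,800 = 840,831.60; Unit PH2 325/652 × $6,159,800 = 3,070,452.45; Unit 2A 210/652 × $6,159,800 = 1,983,984.66.
After rounding ($50): Unit 2C $264,550; Unit 4A $840,850; Unit PH2 $3,070,450; Unit 2A $1,984,000. Sum = $6,159,850.
Difference $6,159,800 − $6,159,850 = −$50 applied to largest allocation (Unit PH2): Unit PH2 becomes $3,070,400.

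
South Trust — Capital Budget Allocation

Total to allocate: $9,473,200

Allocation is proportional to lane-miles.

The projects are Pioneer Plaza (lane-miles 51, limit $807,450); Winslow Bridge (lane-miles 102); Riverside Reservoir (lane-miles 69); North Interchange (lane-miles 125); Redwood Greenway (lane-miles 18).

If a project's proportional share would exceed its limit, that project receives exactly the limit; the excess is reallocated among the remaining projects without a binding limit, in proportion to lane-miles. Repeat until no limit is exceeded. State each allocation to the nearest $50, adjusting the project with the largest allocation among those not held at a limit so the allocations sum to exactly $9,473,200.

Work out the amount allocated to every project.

Total lane-miles = 365.
Unconstrained shares: Pioneer Plaza 1,323,652.60; Winslow Bridge 2,647,305.21; Riverside Reservoir 1,790,824.11; North Interchange 3,244,246.58; Redwood Greenway 467,171.51.
Capped: Pioneer Plaza ($807,450); balance $8,665,750 reallocated over remaining lane-miles 314.
Remaining shares: Winslow Bridge 2,814,988.85 → $2,815,000; Riverside Reservoir 1,904,257.17 → $1,904,250; North Interchange 3,449,741.24 → $3,449,750; Redwood Greenway 496,762.74 → $496,750.

Pioneer Plaza: $807,450; Winslow Bridge: $2,815,000; Riverside Reservoir: $1,904,250; North Interchange: $3,449,750; Redwood Greenway: $496,750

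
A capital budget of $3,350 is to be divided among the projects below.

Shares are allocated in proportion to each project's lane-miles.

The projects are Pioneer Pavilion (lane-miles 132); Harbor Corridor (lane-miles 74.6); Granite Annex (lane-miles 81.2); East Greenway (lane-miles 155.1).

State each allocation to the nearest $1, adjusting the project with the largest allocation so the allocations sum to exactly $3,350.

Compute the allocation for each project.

Combined lane-miles = 442.9.
Raw shares: Pioneer Pavilion 132/442.9 × $3,350 = 998.42; Harbor Corridor 74.6/442.9 × $3,350 = 564.26; Granite Annex 81.2/442.9 × $3,350 = 614.18; East Greenway 155.1/442.9 × $3,350 = 1,173.14.
At nearest $1: Pioneer Pavilion $998; Harbor Corridor $564; Granite Annex $614; East Greenway $1,173. Sum = $3,349.
Difference $3,350 − $3,349 = +$1 applied to largest allocation (East Greenway): East Greenway becomes $1,174.

Pioneer Pavilion: $998 | Harbor Corridor: $564 | Granite Annex: $614 | East Greenway: $1,174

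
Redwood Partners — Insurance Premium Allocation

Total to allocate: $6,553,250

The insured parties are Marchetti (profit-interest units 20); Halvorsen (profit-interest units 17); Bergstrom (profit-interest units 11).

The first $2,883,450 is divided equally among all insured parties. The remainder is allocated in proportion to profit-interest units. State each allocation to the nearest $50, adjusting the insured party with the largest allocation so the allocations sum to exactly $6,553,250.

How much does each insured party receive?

First tranche $2,883,450 split equally: $961,150 each.
Remainder $3,669,800 by profit-interest units (total 48): Marchetti 1,529,083.33 → $1,529,100; Halvorsen 1,299,720.83 → $1,299,700; Bergstrom 840,995.83 → $841,000.
Totals: Marchetti $961,150 + $1,529,100 = $2,490,250; Halvorsen $961,150 + $1,299,700 = $2,260,850; Bergstrom $961,150 + $841,000 = $1,802,150.

Marchetti: $2,490,250 · Halvorsen: $2,260,850 · Bergstrom: $1,802,150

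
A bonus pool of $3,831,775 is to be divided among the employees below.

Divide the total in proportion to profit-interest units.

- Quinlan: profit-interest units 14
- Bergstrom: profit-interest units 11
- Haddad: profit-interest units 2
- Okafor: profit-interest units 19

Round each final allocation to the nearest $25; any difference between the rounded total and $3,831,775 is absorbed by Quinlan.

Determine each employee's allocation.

Quinlan: $1,166,175 · Bergstrom: $916,300 · Haddad: $166,600 · Okafor: $1,582,700

Total profit-interest units = 46.
Pro-rata amounts: Quinlan 14/46 × $3,831,775 = 1,166,192.39; Bergstrom 11/46 × $3,831,775 = 916,294.02; Haddad 2/46 × $3,831,775 = 166,598.91; Okafor 19/46 × $3,831,775 = 1,582,689.67.
Rounded to nearest $25: Quinlan $1,166,200; Bergstrom $916,300; Haddad $166,600; Okafor $1,582,700. Sum = $3,831,800.
Difference $3,831,775 − $3,831,800 = −$25 applied to Quinlan: Quinlan becomes $1,166,175.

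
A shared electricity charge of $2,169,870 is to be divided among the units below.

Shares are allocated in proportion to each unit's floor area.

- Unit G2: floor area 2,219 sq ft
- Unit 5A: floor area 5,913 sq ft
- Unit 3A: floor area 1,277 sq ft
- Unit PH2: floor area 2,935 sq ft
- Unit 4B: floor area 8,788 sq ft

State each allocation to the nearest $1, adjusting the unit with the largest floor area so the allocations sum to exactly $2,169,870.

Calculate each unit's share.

Unit G2: $227,851; Unit 5A: $607,157; Unit 3A: $131,125; Unit PH2: $301,371; Unit 4B: $902,366

Sum of floor area: 2,219 + 5,913 + 1,277 + 2,935 + 8,788 = 21,132.
Raw shares: Unit G2 227,850.73; Unit 5A 607,156.98; Unit 3A 131,124.55; Unit PH2 301,370.83; Unit 4B 902,366.91.
At nearest $1: Unit G2 $227,851; Unit 5A $607,157; Unit 3A $131,125; Unit PH2 $301,371; Unit 4B $902,367. Sum = $2,169,871.
Difference $2,169,870 − $2,169,871 = −$1 applied to largest floor area (Unit 4B): Unit 4B becomes $902,366.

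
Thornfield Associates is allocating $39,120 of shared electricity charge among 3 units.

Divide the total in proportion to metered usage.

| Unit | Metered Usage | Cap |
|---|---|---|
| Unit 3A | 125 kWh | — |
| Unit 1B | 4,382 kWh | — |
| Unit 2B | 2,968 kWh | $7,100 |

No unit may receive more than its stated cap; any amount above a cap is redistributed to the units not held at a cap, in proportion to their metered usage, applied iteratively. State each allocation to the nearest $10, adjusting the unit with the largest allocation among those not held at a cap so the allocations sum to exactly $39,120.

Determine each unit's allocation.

Total metered usage = 7,475.
Pro-rata shares before constraints: Unit 3A 654.18; Unit 1B 22,932.96; Unit 2B 15,532.86.
Held at cap: Unit 2B ($7,100); balance $32,020 reallocated over remaining metered usage 4,507.
Shares after redistribution: Unit 3A 888.06 → $890; Unit 1B 31,131.94 → $31,130.

Unit 3A: $890 · Unit 1B: $31,130 · Unit 2B: $7,100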